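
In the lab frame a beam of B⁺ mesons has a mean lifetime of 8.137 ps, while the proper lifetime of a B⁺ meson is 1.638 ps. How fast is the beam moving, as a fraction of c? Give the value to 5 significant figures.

γ = Δt/τ₀ = 8.137/1.638 = 4.967643
β = √(1 − 1/γ²) = √(1 − 1/4.967643²) = 0.97953

β ≈ 0.97953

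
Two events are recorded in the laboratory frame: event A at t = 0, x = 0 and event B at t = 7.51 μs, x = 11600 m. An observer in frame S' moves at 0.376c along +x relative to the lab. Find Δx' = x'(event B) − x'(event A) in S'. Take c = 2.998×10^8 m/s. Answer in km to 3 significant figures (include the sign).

γ = 1/√(1 − 0.376²) = 1.0792
Δx' = γ(Δx − vΔt) = 1.0792 × (11600 m − 0.376×(2.998×10^8 m/s)×7.51×10^-6 s)
= 1.0792 × (10753 m) = 11.6 km

Δx' ≈ 11.6 km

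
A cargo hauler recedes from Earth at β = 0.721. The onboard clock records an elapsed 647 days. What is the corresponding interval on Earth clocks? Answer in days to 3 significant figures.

γ = 1/√(1 − 0.721²) = 1.4431
Time dilation: Δt = γτ₀ = 1.4431 × 647 days = 934 days

Δt ≈ 934 days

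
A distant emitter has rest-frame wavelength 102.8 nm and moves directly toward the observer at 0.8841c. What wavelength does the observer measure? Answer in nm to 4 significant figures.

λ_obs ≈ 25.50 nm

Relativistic Doppler: λ_obs = λ_src √((1−β)/(1+β))
= 102.8 × √(0.115900/1.88410) = 102.8 × 0.248022 = 25.50 nm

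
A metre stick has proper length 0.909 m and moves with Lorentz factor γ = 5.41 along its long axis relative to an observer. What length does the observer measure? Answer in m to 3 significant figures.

L ≈ 0.168 m

γ = 5.41 (given)
Length contraction: L = L₀/γ = 0.909/5.41 = 0.168 m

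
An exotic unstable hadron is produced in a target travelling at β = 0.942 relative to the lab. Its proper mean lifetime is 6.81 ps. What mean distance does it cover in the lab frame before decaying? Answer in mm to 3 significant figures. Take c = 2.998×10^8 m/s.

γ = 1/√(1 − 0.942²) = 2.9796
Dilated lifetime: Δt = γτ₀ = 2.9796 × 6.81 ps = 20.291 ps
d = vΔt = 0.942c × 20.291 ps = 2.8241×10^8 m/s × 2.0291×10^-11 s = 5.73 mm

d ≈ 5.73 mm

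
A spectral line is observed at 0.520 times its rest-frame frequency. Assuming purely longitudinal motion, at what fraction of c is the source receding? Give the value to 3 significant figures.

f_obs/f_src = √((1−β)/(1+β)) = 0.520  ⇒  (1−β)/(1+β) = 0.27040
β = |1 − D²|/(1 + D²) = |1 − 0.27040|/(1 + 0.27040) = 0.574

β ≈ 0.574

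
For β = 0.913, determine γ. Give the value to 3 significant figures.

γ ≈ 2.45

γ = 1/√(1 − β²) = 1/√(1 − 0.913²) = 1/√(0.16643) = 2.45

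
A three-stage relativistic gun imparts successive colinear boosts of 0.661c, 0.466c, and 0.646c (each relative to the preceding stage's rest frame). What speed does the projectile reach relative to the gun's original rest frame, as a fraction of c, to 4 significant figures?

u ≈ 0.9685c

Compose boost 2: (0.466 + 0.661)/(1 + 0.466×0.661) = 1.127/1.30803 = 0.861604
Compose boost 3: (0.646 + 0.861604)/(1 + 0.646×0.861604) = 1.50760/1.55660 = 0.9685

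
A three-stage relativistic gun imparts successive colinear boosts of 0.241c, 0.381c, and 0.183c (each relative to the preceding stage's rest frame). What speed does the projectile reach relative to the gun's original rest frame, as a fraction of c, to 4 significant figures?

Compose boost 2: (0.381 + 0.241)/(1 + 0.381×0.241) = 0.6220/1.09182 = 0.569690
Compose boost 3: (0.183 + 0.569690)/(1 + 0.183×0.569690) = 0.752690/1.10425 = 0.6816

u ≈ 0.6816c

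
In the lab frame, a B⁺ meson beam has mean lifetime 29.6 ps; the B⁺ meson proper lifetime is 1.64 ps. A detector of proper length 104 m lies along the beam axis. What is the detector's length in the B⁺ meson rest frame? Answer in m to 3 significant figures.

L ≈ 5.76 m

Time dilation ⇒ γ = Δt/τ₀ = 29.6/1.64 = 18.049
Length contraction: L = L₀/γ = 104/18.049 = 5.76 m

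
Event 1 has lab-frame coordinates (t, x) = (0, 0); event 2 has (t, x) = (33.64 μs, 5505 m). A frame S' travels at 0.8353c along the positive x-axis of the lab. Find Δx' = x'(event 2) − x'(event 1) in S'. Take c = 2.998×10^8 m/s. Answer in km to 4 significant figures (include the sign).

γ = 1/√(1 − 0.8353²) = 1.81886
Δx' = γ(Δx − vΔt) = 1.81886 × (5505 m − 0.8353×(2.998×10^8 m/s)×33.64×10^-6 s)
= 1.81886 × (-2919.23 m) = -5.310 km

Δx' ≈ -5.310 km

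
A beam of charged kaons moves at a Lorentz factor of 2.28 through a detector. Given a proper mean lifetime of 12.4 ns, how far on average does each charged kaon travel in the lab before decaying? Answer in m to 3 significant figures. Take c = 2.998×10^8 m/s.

d ≈ 7.62 m

β = √(1 − 1/γ²) = √(1 − 1/2.28²) = 0.89868
Dilated lifetime: Δt = γτ₀ = 2.28 × 12.4 ns = 28.272 ns
d = vΔt = 0.89868c × 28.272 ns = 2.6943×10^8 m/s × 2.8272×10^-8 s = 7.62 m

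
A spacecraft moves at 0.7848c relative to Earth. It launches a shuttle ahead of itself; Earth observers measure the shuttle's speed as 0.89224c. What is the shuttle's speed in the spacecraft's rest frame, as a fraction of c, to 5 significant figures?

Inverse velocity addition: u' = (u − v)/(1 − uv/c²)
= (0.89224 − 0.7848)/(1 − 0.89224×0.7848) = 0.10744/0.2997700 = 0.35841

u' ≈ 0.35841c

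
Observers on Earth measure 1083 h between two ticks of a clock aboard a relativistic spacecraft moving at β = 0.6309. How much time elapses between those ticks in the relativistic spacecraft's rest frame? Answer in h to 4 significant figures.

τ₀ ≈ 840.3 h

γ = 1/√(1 − 0.6309²) = 1.28889
Proper time: τ₀ = Δt/γ = 1083/1.28889 = 840.3 h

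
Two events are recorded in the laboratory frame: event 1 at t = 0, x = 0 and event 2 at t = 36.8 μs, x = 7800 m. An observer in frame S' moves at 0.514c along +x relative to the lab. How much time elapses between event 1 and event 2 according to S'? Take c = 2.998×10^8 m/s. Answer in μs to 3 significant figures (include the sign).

Δt' ≈ 27.3 μs

γ = 1/√(1 − 0.514²) = 1.1658
Δt' = γ(Δt − vΔx/c²) = 1.1658 × (36.8 μs − 0.514×7800 m / (2.998×10^8 m/s))
= 1.1658 × (23.427 μs) = 27.3 μs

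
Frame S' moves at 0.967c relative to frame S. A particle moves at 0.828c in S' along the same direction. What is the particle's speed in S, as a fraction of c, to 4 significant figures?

Relativistic velocity addition: u = (u' + v)/(1 + u'v/c²)
= (0.828 + 0.967)/(1 + 0.828×0.967) = 1.795/1.80068 = 0.9968

u ≈ 0.9968c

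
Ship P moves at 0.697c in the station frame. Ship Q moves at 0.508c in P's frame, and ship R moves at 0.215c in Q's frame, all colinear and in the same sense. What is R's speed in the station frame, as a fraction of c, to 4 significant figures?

u ≈ 0.9275c

Compose boost 2: (0.508 + 0.697)/(1 + 0.508×0.697) = 1.205/1.35408 = 0.889906
Compose boost 3: (0.215 + 0.889906)/(1 + 0.215×0.889906) = 1.10491/1.19133 = 0.9275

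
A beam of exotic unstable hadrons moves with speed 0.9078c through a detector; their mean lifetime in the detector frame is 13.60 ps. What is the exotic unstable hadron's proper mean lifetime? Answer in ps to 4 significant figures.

τ₀ ≈ 5.704 ps

γ = 1/√(1 − 0.9078²) = 2.38434
Proper time: τ₀ = Δt/γ = 13.60/2.38434 = 5.704 ps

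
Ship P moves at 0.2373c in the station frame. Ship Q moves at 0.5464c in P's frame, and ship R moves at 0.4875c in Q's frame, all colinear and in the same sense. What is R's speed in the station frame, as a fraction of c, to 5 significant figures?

Compose boost 2: (0.5464 + 0.2373)/(1 + 0.5464×0.2373) = 0.78370/1.129661 = 0.6937481
Compose boost 3: (0.4875 + 0.6937481)/(1 + 0.4875×0.6937481) = 1.181248/1.338202 = 0.88271

u ≈ 0.88271c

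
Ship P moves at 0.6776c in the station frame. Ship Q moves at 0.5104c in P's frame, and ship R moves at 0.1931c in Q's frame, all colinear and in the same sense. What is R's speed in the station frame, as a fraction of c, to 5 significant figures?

Compose boost 2: (0.5104 + 0.6776)/(1 + 0.5104×0.6776) = 1.1880/1.345847 = 0.8827155
Compose boost 3: (0.1931 + 0.8827155)/(1 + 0.1931×0.8827155) = 1.075815/1.170452 = 0.91915

u ≈ 0.91915c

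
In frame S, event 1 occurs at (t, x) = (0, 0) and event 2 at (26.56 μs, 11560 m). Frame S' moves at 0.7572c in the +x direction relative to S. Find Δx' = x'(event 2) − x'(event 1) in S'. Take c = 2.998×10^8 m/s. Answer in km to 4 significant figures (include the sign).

Δx' ≈ 8.467 km

γ = 1/√(1 − 0.7572²) = 1.53096
Δx' = γ(Δx − vΔt) = 1.53096 × (11560 m − 0.7572×(2.998×10^8 m/s)×26.56×10^-6 s)
= 1.53096 × (5530.65 m) = 8.467 km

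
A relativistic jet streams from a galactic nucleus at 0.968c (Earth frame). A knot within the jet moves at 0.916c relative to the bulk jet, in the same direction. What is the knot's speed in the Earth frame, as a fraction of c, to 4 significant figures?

u ≈ 0.9986c

Relativistic velocity addition: u = (u' + v)/(1 + u'v/c²)
= (0.916 + 0.968)/(1 + 0.916×0.968) = 1.884/1.88669 = 0.9986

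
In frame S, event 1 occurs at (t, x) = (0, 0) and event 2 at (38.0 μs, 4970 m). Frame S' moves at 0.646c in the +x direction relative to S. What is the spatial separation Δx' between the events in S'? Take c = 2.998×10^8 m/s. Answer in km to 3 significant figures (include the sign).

Δx' ≈ -3.13 km

γ = 1/√(1 − 0.646²) = 1.3100
Δx' = γ(Δx − vΔt) = 1.3100 × (4970 m − 0.646×(2.998×10^8 m/s)×38.0×10^-6 s)
= 1.3100 × (-2389.5 m) = -3.13 km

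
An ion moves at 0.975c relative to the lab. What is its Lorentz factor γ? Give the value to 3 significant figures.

γ = 1/√(1 − β²) = 1/√(1 − 0.975²) = 1/√(0.049375) = 4.50

γ ≈ 4.50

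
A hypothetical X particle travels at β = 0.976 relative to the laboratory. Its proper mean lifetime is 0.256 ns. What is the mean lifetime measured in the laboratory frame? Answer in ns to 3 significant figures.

γ = 1/√(1 − 0.976²) = 4.5920
Time dilation: Δt = γτ₀ = 4.5920 × 0.256 ns = 1.18 ns

Δt ≈ 1.18 ns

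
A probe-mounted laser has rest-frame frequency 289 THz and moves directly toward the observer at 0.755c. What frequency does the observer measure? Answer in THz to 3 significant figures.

f_obs ≈ 773 THz

Relativistic Doppler: f_obs = f_src √((1+β)/(1−β))
= 289 × √(1.7550/0.24500) = 289 × 2.6764 = 773 THz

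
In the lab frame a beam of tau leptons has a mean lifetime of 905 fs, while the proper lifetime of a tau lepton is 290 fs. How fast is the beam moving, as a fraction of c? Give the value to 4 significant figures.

γ = Δt/τ₀ = 905/290 = 3.12069
β = √(1 − 1/γ²) = √(1 − 1/3.12069²) = 0.9473

β ≈ 0.9473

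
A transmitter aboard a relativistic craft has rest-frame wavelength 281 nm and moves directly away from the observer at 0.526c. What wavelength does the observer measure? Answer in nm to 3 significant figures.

Relativistic Doppler: λ_obs = λ_src √((1+β)/(1−β))
= 281 × √(1.5260/0.47400) = 281 × 1.7943 = 504 nm

λ_obs ≈ 504 nm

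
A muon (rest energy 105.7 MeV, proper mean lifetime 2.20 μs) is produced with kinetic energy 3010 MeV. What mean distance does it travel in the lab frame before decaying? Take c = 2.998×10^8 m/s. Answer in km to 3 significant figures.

d ≈ 19.4 km

γ = 1 + K/(m₀c²) = 1 + 3010/105.7 = 29.477
β = √(1 − 1/γ²) = 0.99942
Dilated lifetime: γτ₀ = 29.477 × 2.20 μs = 64.849 μs
d = βc·γτ₀ = 0.99942 × (2.998×10^8 m/s) × 6.4849×10^-5 s = 19.4 km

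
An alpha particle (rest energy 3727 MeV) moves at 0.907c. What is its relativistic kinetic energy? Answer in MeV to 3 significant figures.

K ≈ 5120 MeV

γ = 1/√(1 − 0.907²) = 2.3746
K = (γ − 1)m₀c² = (2.3746 − 1) × 3727 MeV = 1.3746 × 3727 MeV = 5120 MeV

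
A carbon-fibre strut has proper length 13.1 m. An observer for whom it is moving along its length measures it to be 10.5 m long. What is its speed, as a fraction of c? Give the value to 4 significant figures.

γ = L₀/L = 13.1/10.5 = 1.24762
β = √(1 − 1/γ²) = 0.5980

β ≈ 0.5980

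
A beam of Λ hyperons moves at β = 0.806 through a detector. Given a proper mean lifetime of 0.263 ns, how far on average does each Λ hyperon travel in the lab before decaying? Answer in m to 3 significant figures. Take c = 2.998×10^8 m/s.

d ≈ 0.107 m

γ = 1/√(1 − 0.806²) = 1.6894
Dilated lifetime: Δt = γτ₀ = 1.6894 × 0.263 ns = 0.44432 ns
d = vΔt = 0.806c × 0.44432 ns = 2.4164×10^8 m/s × 4.4432×10^-10 s = 0.107 m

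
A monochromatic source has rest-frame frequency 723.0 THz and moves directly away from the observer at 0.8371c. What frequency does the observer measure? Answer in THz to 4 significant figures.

f_obs ≈ 215.3 THz

Relativistic Doppler: f_obs = f_src √((1−β)/(1+β))
= 723.0 × √(0.162900/1.83710) = 723.0 × 0.297779 = 215.3 THz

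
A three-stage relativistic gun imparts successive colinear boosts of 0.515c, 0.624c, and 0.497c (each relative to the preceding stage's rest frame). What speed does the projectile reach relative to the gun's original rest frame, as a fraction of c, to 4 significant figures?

Compose boost 2: (0.624 + 0.515)/(1 + 0.624×0.515) = 1.139/1.32136 = 0.861991
Compose boost 3: (0.497 + 0.861991)/(1 + 0.497×0.861991) = 1.35899/1.42841 = 0.9514

u ≈ 0.9514c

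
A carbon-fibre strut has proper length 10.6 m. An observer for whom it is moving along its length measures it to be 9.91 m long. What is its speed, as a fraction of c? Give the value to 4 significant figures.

γ = L₀/L = 10.6/9.91 = 1.06963
β = √(1 − 1/γ²) = 0.3549

β ≈ 0.3549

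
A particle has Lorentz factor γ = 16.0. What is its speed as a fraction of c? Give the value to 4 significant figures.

β ≈ 0.9980

β = √(1 − 1/γ²) = √(1 − 1/16.0²) = √(0.996094) = 0.9980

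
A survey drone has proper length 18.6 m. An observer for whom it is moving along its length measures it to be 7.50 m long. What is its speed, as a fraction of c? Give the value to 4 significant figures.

γ = L₀/L = 18.6/7.50 = 2.48000
β = √(1 − 1/γ²) = 0.9151

β ≈ 0.9151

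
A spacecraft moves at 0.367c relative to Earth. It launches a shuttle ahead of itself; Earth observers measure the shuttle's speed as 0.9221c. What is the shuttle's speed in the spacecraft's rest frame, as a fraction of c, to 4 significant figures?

Inverse velocity addition: u' = (u − v)/(1 − uv/c²)
= (0.9221 − 0.367)/(1 − 0.9221×0.367) = 0.5551/0.661589 = 0.8390

u' ≈ 0.8390c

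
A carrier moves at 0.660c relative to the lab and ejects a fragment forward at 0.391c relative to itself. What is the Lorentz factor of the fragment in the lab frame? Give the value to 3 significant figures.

u_lab = (0.391 + 0.660)/(1 + 0.391×0.660) = 1.051/1.25806 = 0.835413
γ = 1/√(1 − 0.835413²) = 1.82

γ ≈ 1.82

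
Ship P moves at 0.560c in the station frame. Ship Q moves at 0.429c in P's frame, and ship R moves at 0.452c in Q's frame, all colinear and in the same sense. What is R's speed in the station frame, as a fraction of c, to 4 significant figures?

Compose boost 2: (0.429 + 0.560)/(1 + 0.429×0.560) = 0.9890/1.24024 = 0.797426
Compose boost 3: (0.452 + 0.797426)/(1 + 0.452×0.797426) = 1.24943/1.36044 = 0.9184

u ≈ 0.9184c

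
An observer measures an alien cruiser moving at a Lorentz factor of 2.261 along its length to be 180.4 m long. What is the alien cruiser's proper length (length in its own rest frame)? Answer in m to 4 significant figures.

γ = 2.261 (given)
L₀ = γL = 2.261 × 180.4 = 407.9 m

L₀ ≈ 407.9 m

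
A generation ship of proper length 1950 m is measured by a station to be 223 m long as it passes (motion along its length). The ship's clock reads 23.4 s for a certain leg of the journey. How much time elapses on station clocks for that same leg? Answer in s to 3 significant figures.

Length contraction ⇒ γ = L₀/L = 1950/223 = 8.7444
Time dilation: Δt = γτ₀ = 8.7444 × 23.4 s = 205 s

Δt ≈ 205 s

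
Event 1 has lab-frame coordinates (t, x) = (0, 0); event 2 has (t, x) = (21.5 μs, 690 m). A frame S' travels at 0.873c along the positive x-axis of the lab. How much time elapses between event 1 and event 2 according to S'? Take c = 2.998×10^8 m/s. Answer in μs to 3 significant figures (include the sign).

γ = 1/√(1 − 0.873²) = 2.0504
Δt' = γ(Δt − vΔx/c²) = 2.0504 × (21.5 μs − 0.873×690 m / (2.998×10^8 m/s))
= 2.0504 × (19.491 μs) = 40.0 μs

Δt' ≈ 40.0 μs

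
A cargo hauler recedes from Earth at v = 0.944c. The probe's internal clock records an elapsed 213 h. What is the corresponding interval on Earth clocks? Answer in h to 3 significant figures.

γ = 1/√(1 − 0.944²) = 3.0308
Time dilation: Δt = γτ₀ = 3.0308 × 213 h = 646 h

Δt ≈ 646 h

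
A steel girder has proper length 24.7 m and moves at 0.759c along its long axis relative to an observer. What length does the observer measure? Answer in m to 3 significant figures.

L ≈ 16.1 m

γ = 1/√(1 − 0.759²) = 1.5359
Length contraction: L = L₀/γ = 24.7/1.5359 = 16.1 m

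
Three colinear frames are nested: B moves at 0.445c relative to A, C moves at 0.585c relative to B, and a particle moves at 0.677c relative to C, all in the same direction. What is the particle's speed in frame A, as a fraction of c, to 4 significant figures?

Compose boost 2: (0.585 + 0.445)/(1 + 0.585×0.445) = 1.030/1.26032 = 0.817250
Compose boost 3: (0.677 + 0.817250)/(1 + 0.677×0.817250) = 1.49425/1.55328 = 0.9620

u ≈ 0.9620c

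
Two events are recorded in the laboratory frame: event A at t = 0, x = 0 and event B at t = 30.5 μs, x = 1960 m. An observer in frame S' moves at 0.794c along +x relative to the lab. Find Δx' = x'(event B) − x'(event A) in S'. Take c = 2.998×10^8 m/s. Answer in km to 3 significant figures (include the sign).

γ = 1/√(1 − 0.794²) = 1.6450
Δx' = γ(Δx − vΔt) = 1.6450 × (1960 m − 0.794×(2.998×10^8 m/s)×30.5×10^-6 s)
= 1.6450 × (-5300.3 m) = -8.72 km

Δx' ≈ -8.72 km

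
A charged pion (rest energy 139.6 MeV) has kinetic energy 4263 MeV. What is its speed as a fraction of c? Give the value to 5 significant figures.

β ≈ 0.99950

γ = 1 + K/(m₀c²) = 1 + 4263/139.6 = 31.53725
β = √(1 − 1/γ²) = 0.99950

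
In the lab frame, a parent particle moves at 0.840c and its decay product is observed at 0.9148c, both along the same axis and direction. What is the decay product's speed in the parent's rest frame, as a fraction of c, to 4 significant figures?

Inverse velocity addition: u' = (u − v)/(1 − uv/c²)
= (0.9148 − 0.840)/(1 − 0.9148×0.840) = 0.07480/0.231568 = 0.3230

u' ≈ 0.3230c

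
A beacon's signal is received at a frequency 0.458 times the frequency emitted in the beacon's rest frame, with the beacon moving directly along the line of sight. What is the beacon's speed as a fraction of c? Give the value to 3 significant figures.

f_obs/f_src = √((1−β)/(1+β)) = 0.458  ⇒  (1−β)/(1+β) = 0.20976
β = |1 − D²|/(1 + D²) = |1 − 0.20976|/(1 + 0.20976) = 0.653

β ≈ 0.653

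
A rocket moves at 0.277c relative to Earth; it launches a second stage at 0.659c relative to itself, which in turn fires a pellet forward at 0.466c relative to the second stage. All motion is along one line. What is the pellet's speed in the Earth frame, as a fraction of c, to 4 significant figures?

Compose boost 2: (0.659 + 0.277)/(1 + 0.659×0.277) = 0.9360/1.18254 = 0.791515
Compose boost 3: (0.466 + 0.791515)/(1 + 0.466×0.791515) = 1.25751/1.36885 = 0.9187

u ≈ 0.9187c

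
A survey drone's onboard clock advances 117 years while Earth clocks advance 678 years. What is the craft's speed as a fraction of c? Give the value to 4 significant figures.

β ≈ 0.9850

γ = Δt/τ₀ = 678/117 = 5.79487
β = √(1 − 1/γ²) = √(1 − 1/5.79487²) = 0.9850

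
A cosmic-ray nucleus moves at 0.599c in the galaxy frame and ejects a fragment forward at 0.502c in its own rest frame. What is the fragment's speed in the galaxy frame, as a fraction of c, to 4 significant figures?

u ≈ 0.8465c

Compose boost 2: (0.502 + 0.599)/(1 + 0.502×0.599) = 1.101/1.30070 = 0.8465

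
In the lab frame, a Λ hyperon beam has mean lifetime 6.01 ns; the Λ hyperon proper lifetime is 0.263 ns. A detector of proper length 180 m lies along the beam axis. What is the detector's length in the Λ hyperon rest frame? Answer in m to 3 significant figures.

L ≈ 7.88 m

Time dilation ⇒ γ = Δt/τ₀ = 6.01/0.263 = 22.852
Length contraction: L = L₀/γ = 180/22.852 = 7.88 m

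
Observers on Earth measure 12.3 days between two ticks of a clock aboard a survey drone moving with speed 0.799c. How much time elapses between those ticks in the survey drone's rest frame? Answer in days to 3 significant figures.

γ = 1/√(1 − 0.799²) = 1.6630
Proper time: τ₀ = Δt/γ = 12.3/1.6630 = 7.40 days

τ₀ ≈ 7.40 days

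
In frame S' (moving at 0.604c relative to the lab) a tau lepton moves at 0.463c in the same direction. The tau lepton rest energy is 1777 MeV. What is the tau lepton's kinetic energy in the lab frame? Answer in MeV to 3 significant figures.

u_lab = (0.463 + 0.604)/(1 + 0.463×0.604) = 0.833820
γ = 1/√(1 − 0.833820²) = 1.8115
K = (γ − 1)m₀c² = (1.8115 − 1) × 1777 = 0.81148 × 1777 = 1440 MeV

K ≈ 1440 MeV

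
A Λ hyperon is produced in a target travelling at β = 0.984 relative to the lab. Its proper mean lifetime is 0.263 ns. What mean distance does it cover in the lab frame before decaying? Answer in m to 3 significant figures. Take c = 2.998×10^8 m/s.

d ≈ 0.435 m

γ = 1/√(1 − 0.984²) = 5.6127
Dilated lifetime: Δt = γτ₀ = 5.6127 × 0.263 ns = 1.4761 ns
d = vΔt = 0.984c × 1.4761 ns = 2.9500×10^8 m/s × 1.4761×10^-9 s = 0.435 m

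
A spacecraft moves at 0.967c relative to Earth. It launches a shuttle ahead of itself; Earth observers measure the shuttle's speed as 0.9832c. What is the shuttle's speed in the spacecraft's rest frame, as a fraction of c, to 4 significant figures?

Inverse velocity addition: u' = (u − v)/(1 − uv/c²)
= (0.9832 − 0.967)/(1 − 0.9832×0.967) = 0.01620/0.0492456 = 0.3290

u' ≈ 0.3290c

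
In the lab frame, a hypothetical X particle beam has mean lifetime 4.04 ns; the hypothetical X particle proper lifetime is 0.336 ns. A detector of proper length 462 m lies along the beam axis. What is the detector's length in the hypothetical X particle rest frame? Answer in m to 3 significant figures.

Time dilation ⇒ γ = Δt/τ₀ = 4.04/0.336 = 12.024
Length contraction: L = L₀/γ = 462/12.024 = 38.4 m

L ≈ 38.4 m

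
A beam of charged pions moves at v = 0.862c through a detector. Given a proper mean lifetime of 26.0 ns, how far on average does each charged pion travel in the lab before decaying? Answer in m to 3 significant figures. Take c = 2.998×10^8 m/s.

γ = 1/√(1 − 0.862²) = 1.9727
Dilated lifetime: Δt = γτ₀ = 1.9727 × 26.0 ns = 51.291 ns
d = vΔt = 0.862c × 51.291 ns = 2.5843×10^8 m/s × 5.1291×10^-8 s = 13.3 m

d ≈ 13.3 m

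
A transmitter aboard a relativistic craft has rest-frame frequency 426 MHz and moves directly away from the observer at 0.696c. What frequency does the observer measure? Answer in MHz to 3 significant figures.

f_obs ≈ 180 MHz

Relativistic Doppler: f_obs = f_src √((1−β)/(1+β))
= 426 × √(0.30400/1.6960) = 426 × 0.42337 = 180 MHz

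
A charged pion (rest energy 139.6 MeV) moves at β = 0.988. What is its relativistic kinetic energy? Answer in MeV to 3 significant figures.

γ = 1/√(1 − 0.988²) = 6.4744
K = (γ − 1)m₀c² = (6.4744 − 1) × 139.6 MeV = 5.4744 × 139.6 MeV = 764 MeV

K ≈ 764 MeV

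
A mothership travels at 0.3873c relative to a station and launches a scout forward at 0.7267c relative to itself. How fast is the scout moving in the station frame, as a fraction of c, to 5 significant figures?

u ≈ 0.86933c

Compose boost 2: (0.7267 + 0.3873)/(1 + 0.7267×0.3873) = 1.1140/1.281451 = 0.86933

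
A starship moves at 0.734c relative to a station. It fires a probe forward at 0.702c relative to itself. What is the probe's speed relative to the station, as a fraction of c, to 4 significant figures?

Relativistic velocity addition: u = (u' + v)/(1 + u'v/c²)
= (0.702 + 0.734)/(1 + 0.702×0.734) = 1.436/1.51527 = 0.9477

u ≈ 0.9477c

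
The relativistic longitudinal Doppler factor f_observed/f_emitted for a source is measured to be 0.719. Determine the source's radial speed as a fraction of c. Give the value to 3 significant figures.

β ≈ 0.318

f_obs/f_src = √((1−β)/(1+β)) = 0.719  ⇒  (1−β)/(1+β) = 0.51696
β = |1 − D²|/(1 + D²) = |1 − 0.51696|/(1 + 0.51696) = 0.318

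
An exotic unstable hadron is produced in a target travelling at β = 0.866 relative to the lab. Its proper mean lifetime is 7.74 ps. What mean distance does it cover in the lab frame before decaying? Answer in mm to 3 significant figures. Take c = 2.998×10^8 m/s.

γ = 1/√(1 − 0.866²) = 1.9998
Dilated lifetime: Δt = γτ₀ = 1.9998 × 7.74 ps = 15.479 ps
d = vΔt = 0.866c × 15.479 ps = 2.5963×10^8 m/s × 1.5479×10^-11 s = 4.02 mm

d ≈ 4.02 mm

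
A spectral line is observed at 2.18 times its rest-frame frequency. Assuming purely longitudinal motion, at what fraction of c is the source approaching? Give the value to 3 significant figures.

f_obs/f_src = √((1+β)/(1−β)) = 2.18  ⇒  (1+β)/(1−β) = 4.7524
β = |1 − D²|/(1 + D²) = |1 − 4.7524|/(1 + 4.7524) = 0.652

β ≈ 0.652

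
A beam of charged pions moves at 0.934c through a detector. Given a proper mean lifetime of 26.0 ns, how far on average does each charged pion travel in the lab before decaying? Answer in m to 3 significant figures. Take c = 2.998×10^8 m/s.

γ = 1/√(1 − 0.934²) = 2.7990
Dilated lifetime: Δt = γτ₀ = 2.7990 × 26.0 ns = 72.773 ns
d = vΔt = 0.934c × 72.773 ns = 2.8001×10^8 m/s × 7.2773×10^-8 s = 20.4 m

d ≈ 20.4 m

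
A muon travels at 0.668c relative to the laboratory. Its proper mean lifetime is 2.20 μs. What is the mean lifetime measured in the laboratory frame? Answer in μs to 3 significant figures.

γ = 1/√(1 − 0.668²) = 1.3438
Time dilation: Δt = γτ₀ = 1.3438 × 2.20 μs = 2.96 μs

Δt ≈ 2.96 μs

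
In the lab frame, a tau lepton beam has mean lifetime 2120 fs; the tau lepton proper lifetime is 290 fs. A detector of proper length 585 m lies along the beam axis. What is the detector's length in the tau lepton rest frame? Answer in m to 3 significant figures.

Time dilation ⇒ γ = Δt/τ₀ = 2120/290 = 7.3103
Length contraction: L = L₀/γ = 585/7.3103 = 80.0 m

L ≈ 80.0 m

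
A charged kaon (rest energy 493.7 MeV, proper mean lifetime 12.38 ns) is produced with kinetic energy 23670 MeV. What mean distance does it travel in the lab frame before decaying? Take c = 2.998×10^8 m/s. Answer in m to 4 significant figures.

γ = 1 + K/(m₀c²) = 1 + 23670/493.7 = 48.9441
β = √(1 − 1/γ²) = 0.999791
Dilated lifetime: γτ₀ = 48.9441 × 12.38 ns = 605.928 ns
d = βc·γτ₀ = 0.999791 × (2.998×10^8 m/s) × 6.05928×10^-7 s = 181.6 m

d ≈ 181.6 m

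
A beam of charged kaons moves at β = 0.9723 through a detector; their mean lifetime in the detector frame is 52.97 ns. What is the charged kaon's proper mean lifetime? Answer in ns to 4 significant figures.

γ = 1/√(1 − 0.9723²) = 4.27832
Proper time: τ₀ = Δt/γ = 52.97/4.27832 = 12.38 ns

τ₀ ≈ 12.38 ns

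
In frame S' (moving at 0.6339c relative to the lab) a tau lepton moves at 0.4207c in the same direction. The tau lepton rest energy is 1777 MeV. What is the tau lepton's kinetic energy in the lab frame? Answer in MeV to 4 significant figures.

u_lab = (0.4207 + 0.6339)/(1 + 0.4207×0.6339) = 0.8325690
γ = 1/√(1 − 0.8325690²) = 1.80531
K = (γ − 1)m₀c² = (1.80531 − 1) × 1777 = 0.805311 × 1777 = 1431 MeV

K ≈ 1431 MeV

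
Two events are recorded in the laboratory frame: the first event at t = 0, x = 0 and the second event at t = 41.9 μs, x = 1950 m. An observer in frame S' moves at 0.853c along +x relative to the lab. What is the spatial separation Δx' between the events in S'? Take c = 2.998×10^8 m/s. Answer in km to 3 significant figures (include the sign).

Δx' ≈ -16.8 km

γ = 1/√(1 − 0.853²) = 1.9160
Δx' = γ(Δx − vΔt) = 1.9160 × (1950 m − 0.853×(2.998×10^8 m/s)×41.9×10^-6 s)
= 1.9160 × (-8765.1 m) = -16.8 km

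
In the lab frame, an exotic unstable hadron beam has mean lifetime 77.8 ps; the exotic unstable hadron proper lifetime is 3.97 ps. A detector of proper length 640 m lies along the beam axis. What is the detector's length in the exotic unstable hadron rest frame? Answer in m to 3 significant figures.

L ≈ 32.7 m

Time dilation ⇒ γ = Δt/τ₀ = 77.8/3.97 = 19.597
Length contraction: L = L₀/γ = 640/19.597 = 32.7 m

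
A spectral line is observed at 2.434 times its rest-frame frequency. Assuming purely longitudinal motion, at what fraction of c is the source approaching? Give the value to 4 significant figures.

f_obs/f_src = √((1+β)/(1−β)) = 2.434  ⇒  (1+β)/(1−β) = 5.92436
β = |1 − D²|/(1 + D²) = |1 − 5.92436|/(1 + 5.92436) = 0.7112

β ≈ 0.7112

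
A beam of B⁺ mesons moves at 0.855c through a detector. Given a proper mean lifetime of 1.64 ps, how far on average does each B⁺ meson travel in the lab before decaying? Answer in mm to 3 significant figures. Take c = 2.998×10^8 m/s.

d ≈ 0.811 mm

γ = 1/√(1 − 0.855²) = 1.9282
Dilated lifetime: Δt = γτ₀ = 1.9282 × 1.64 ps = 3.1622 ps
d = vΔt = 0.855c × 3.1622 ps = 2.5633×10^8 m/s × 3.1622×10^-12 s = 0.811 mm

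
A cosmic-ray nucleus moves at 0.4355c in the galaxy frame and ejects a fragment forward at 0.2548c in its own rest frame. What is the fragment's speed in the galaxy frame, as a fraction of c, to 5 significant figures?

Compose boost 2: (0.2548 + 0.4355)/(1 + 0.2548×0.4355) = 0.69030/1.110965 = 0.62135

u ≈ 0.62135c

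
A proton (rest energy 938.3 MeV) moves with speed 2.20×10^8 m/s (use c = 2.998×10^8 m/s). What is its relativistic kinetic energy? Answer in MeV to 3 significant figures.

β = v/c = 2.20×10^8 / 2.998×10^8 = 0.73382
γ = 1/√(1 − 0.73382²) = 1.4720
K = (γ − 1)m₀c² = (1.4720 − 1) × 938.3 MeV = 0.47201 × 938.3 MeV = 443 MeV

K ≈ 443 MeV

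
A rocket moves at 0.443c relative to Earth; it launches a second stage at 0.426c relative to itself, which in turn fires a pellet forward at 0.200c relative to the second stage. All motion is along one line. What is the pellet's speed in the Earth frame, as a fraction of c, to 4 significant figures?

Compose boost 2: (0.426 + 0.443)/(1 + 0.426×0.443) = 0.8690/1.18872 = 0.731040
Compose boost 3: (0.200 + 0.731040)/(1 + 0.200×0.731040) = 0.931040/1.14621 = 0.8123

u ≈ 0.8123c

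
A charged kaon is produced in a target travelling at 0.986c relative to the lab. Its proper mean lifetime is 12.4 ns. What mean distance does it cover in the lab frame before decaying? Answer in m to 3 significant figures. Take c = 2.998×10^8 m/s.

d ≈ 22.0 m

γ = 1/√(1 − 0.986²) = 5.9972
Dilated lifetime: Δt = γτ₀ = 5.9972 × 12.4 ns = 74.365 ns
d = vΔt = 0.986c × 74.365 ns = 2.9560×10^8 m/s × 7.4365×10^-8 s = 22.0 m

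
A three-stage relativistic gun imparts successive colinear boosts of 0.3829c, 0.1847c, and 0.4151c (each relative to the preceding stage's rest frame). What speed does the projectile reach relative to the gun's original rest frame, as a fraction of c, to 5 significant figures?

Compose boost 2: (0.1847 + 0.3829)/(1 + 0.1847×0.3829) = 0.56760/1.070722 = 0.5301098
Compose boost 3: (0.4151 + 0.5301098)/(1 + 0.4151×0.5301098) = 0.9452098/1.220049 = 0.77473

u ≈ 0.77473c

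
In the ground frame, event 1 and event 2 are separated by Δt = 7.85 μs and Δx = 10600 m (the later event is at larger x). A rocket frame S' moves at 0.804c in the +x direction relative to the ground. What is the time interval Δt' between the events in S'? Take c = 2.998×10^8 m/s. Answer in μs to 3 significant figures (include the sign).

Δt' ≈ -34.6 μs

γ = 1/√(1 − 0.804²) = 1.6817
Δt' = γ(Δt − vΔx/c²) = 1.6817 × (7.85 μs − 0.804×10600 m / (2.998×10^8 m/s))
= 1.6817 × (-20.577 μs) = -34.6 μs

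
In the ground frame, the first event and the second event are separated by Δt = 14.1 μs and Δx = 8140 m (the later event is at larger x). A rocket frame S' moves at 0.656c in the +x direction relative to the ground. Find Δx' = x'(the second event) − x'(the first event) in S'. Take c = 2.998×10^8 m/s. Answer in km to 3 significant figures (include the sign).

Δx' ≈ 7.11 km

γ = 1/√(1 − 0.656²) = 1.3249
Δx' = γ(Δx − vΔt) = 1.3249 × (8140 m − 0.656×(2.998×10^8 m/s)×14.1×10^-6 s)
= 1.3249 × (5367.0 m) = 7.11 km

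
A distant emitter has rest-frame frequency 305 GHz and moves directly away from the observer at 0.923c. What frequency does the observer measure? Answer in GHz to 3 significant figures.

f_obs ≈ 61.0 GHz

Relativistic Doppler: f_obs = f_src √((1−β)/(1+β))
= 305 × √(0.077000/1.9230) = 305 × 0.20010 = 61.0 GHz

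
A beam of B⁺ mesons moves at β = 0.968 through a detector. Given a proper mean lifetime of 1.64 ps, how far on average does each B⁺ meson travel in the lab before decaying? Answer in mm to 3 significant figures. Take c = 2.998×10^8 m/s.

γ = 1/√(1 − 0.968²) = 3.9849
Dilated lifetime: Δt = γτ₀ = 3.9849 × 1.64 ps = 6.5352 ps
d = vΔt = 0.968c × 6.5352 ps = 2.9021×10^8 m/s × 6.5352×10^-12 s = 1.90 mm

d ≈ 1.90 mm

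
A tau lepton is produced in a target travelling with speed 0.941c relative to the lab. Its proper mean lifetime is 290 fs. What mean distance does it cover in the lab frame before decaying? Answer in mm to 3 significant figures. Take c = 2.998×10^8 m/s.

γ = 1/√(1 − 0.941²) = 2.9550
Dilated lifetime: Δt = γτ₀ = 2.9550 × 290 fs = 856.96 fs
d = vΔt = 0.941c × 856.96 fs = 2.8211×10^8 m/s × 8.5696×10^-13 s = 0.242 mm

d ≈ 0.242 mm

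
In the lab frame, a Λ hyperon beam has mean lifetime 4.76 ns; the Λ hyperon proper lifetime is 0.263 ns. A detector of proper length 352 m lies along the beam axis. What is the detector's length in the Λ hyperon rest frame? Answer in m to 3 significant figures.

L ≈ 19.4 m

Time dilation ⇒ γ = Δt/τ₀ = 4.76/0.263 = 18.099
Length contraction: L = L₀/γ = 352/18.099 = 19.4 m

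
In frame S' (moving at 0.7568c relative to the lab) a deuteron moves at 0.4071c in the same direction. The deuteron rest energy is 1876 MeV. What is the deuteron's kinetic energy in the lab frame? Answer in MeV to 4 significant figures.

K ≈ 2234 MeV

u_lab = (0.4071 + 0.7568)/(1 + 0.4071×0.7568) = 0.8897684
γ = 1/√(1 − 0.8897684²) = 2.19100
K = (γ − 1)m₀c² = (2.19100 − 1) × 1876 = 1.19100 × 1876 = 2234 MeV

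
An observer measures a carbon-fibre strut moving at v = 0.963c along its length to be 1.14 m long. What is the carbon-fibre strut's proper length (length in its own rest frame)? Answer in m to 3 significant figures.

γ = 1/√(1 − 0.963²) = 3.7106
L₀ = γL = 3.7106 × 1.14 = 4.23 m

L₀ ≈ 4.23 m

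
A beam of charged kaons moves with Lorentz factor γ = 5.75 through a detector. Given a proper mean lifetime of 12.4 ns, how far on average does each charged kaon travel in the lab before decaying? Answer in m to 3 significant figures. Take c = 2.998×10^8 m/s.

d ≈ 21.0 m

β = √(1 − 1/γ²) = √(1 − 1/5.75²) = 0.98476
Dilated lifetime: Δt = γτ₀ = 5.75 × 12.4 ns = 71.300 ns
d = vΔt = 0.98476c × 71.300 ns = 2.9523×10^8 m/s × 7.1300×10^-8 s = 21.0 m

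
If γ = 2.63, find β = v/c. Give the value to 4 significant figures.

β ≈ 0.9249

β = √(1 − 1/γ²) = √(1 − 1/2.63²) = √(0.855427) = 0.9249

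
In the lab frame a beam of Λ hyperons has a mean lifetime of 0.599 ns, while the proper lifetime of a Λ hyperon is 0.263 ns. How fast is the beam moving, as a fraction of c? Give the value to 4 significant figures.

β ≈ 0.8985

γ = Δt/τ₀ = 0.599/0.263 = 2.27757
β = √(1 − 1/γ²) = √(1 − 1/2.27757²) = 0.8985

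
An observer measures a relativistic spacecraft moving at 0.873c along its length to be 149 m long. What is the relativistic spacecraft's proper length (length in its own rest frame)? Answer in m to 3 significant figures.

L₀ ≈ 306 m

γ = 1/√(1 − 0.873²) = 2.0504
L₀ = γL = 2.0504 × 149 = 306 m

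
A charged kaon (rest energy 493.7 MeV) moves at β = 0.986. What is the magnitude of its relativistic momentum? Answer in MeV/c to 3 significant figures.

γ = 1/√(1 − 0.986²) = 5.9972
p = γβm₀c = 5.9972 × 0.986 × 493.7 MeV/c = 2920 MeV/c

p ≈ 2920 MeV/c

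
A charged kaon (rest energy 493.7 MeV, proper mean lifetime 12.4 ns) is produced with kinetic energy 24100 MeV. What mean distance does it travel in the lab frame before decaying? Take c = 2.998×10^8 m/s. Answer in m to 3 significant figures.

d ≈ 185 m

γ = 1 + K/(m₀c²) = 1 + 24100/493.7 = 49.815
β = √(1 − 1/γ²) = 0.99980
Dilated lifetime: γτ₀ = 49.815 × 12.4 ns = 617.71 ns
d = βc·γτ₀ = 0.99980 × (2.998×10^8 m/s) × 6.1771×10^-7 s = 185 m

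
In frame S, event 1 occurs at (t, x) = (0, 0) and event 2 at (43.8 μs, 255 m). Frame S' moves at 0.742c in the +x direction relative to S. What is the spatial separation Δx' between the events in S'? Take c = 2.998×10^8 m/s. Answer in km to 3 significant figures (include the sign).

Δx' ≈ -14.2 km

γ = 1/√(1 − 0.742²) = 1.4916
Δx' = γ(Δx − vΔt) = 1.4916 × (255 m − 0.742×(2.998×10^8 m/s)×43.8×10^-6 s)
= 1.4916 × (-9488.4 m) = -14.2 km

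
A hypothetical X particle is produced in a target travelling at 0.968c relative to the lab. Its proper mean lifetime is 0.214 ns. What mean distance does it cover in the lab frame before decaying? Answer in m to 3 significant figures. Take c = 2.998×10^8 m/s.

d ≈ 0.247 m

γ = 1/√(1 − 0.968²) = 3.9849
Dilated lifetime: Δt = γτ₀ = 3.9849 × 0.214 ns = 0.85276 ns
d = vΔt = 0.968c × 0.85276 ns = 2.9021×10^8 m/s × 8.5276×10^-10 s = 0.247 m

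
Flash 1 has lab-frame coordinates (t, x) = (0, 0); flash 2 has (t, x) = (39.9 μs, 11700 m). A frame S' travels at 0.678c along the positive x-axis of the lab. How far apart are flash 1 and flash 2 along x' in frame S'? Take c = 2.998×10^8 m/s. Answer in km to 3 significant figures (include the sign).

γ = 1/√(1 − 0.678²) = 1.3604
Δx' = γ(Δx − vΔt) = 1.3604 × (11700 m − 0.678×(2.998×10^8 m/s)×39.9×10^-6 s)
= 1.3604 × (3589.8 m) = 4.88 km

Δx' ≈ 4.88 km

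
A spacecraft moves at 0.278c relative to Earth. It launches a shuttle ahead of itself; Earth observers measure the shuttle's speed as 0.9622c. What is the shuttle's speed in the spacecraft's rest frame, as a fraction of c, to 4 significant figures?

Inverse velocity addition: u' = (u − v)/(1 − uv/c²)
= (0.9622 − 0.278)/(1 − 0.9622×0.278) = 0.6842/0.732508 = 0.9341

u' ≈ 0.9341c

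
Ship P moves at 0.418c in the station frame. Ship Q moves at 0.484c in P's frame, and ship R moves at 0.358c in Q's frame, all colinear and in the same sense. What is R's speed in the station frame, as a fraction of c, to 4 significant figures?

Compose boost 2: (0.484 + 0.418)/(1 + 0.484×0.418) = 0.9020/1.20231 = 0.750221
Compose boost 3: (0.358 + 0.750221)/(1 + 0.358×0.750221) = 1.10822/1.26858 = 0.8736

u ≈ 0.8736c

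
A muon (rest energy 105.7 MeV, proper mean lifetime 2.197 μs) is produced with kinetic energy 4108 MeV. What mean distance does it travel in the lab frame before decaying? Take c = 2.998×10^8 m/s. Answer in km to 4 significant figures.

d ≈ 26.25 km

γ = 1 + K/(m₀c²) = 1 + 4108/105.7 = 39.8647
β = √(1 − 1/γ²) = 0.999685
Dilated lifetime: γτ₀ = 39.8647 × 2.197 μs = 87.5828 μs
d = βc·γτ₀ = 0.999685 × (2.998×10^8 m/s) × 8.75828×10^-5 s = 26.25 km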